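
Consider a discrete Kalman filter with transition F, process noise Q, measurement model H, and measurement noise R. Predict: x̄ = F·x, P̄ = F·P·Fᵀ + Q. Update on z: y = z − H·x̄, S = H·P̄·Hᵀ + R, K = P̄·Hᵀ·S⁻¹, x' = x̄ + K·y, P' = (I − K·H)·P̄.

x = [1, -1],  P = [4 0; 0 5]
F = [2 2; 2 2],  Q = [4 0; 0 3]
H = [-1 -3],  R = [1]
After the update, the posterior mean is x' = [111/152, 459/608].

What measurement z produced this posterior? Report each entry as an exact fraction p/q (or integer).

x̄ = F·x = [0, 0]
P̄ = F·P·Fᵀ + Q = [40 36; 36 39]
S = H·P̄·Hᵀ + R = [608]
K = P̄·Hᵀ·S⁻¹ = [-37/152; -153/608]
x' − x̄ = [111/152, 459/608] = K·y
y = (KᵀK)⁻¹·Kᵀ·(x' − x̄) = [-3]
z = y + H·x̄ = [-3] + [0] = [-3]

z = [-3]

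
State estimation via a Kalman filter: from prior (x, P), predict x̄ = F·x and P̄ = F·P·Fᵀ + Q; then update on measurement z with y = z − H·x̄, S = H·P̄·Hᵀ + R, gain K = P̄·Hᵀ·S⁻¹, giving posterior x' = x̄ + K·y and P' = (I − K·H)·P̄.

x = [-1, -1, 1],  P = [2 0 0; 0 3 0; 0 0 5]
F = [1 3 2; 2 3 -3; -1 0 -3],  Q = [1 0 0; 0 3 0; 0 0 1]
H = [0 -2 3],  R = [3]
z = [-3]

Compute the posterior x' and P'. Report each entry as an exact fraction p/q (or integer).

x' = [724/275, -1641/275, -1356/275]
P' = [4146/275 -3939/275 -2724/275; -3939/275 20976/275 13941/275; -2724/275 13941/275 9356/275]

x̄ = F·x = [-2, -8, -2]
P̄ = F·P·Fᵀ + Q = [50 1 -32; 1 83 41; -32 41 48]
y = z − H·x̄ = [-13]
S = H·P̄·Hᵀ + R = [275]
K = P̄·Hᵀ·S⁻¹ = [-98/275; -43/275; 62/275]
x' = x̄ + K·y = [724/275, -1641/275, -1356/275]
P' = (I − K·H)·P̄ = [4146/275 -3939/275 -2724/275; -3939/275 20976/275 13941/275; -2724/275 13941/275 9356/275]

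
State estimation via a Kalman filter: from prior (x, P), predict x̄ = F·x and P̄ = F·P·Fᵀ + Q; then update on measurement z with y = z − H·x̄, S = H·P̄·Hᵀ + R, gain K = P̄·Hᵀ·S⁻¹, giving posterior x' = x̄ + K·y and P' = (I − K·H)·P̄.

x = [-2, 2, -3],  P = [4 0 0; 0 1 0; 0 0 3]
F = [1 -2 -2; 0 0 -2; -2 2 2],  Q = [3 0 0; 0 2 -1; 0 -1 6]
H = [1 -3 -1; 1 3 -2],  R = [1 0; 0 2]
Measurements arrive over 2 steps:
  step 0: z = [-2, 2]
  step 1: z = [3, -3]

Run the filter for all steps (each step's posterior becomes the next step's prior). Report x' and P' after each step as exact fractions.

step 0: x̄ = F·x = [0, 6, 2]
step 0: P̄ = F·P·Fᵀ + Q = [23 12 -24; 12 14 -13; -24 -13 38]
step 0: y = z − H·x̄ = [18, -12]
step 0: S = H·P̄·Hᵀ + R = [86 6; 6 627]
step 0: K = P̄·Hᵀ·S⁻¹ = [2085/17962 4568/26943; -3713/17962 3491/26943; -647/2566 -844/3849]
step 0: x' = x̄ + K·y = [493/8981, 6505/8981, 119/1283]
step 0: P' = (I − K·H)·P̄ = [193021/53886 22087/53886 17215/7698; 22087/53886 6481/53886 1969/7698; 17215/7698 1969/7698 13249/7698]
step 1: x̄ = F·x = [-14183/8981, -238/1283, 13690/8981]
step 1: P̄ = F·P·Fᵀ + Q = [97157/17962 4407/1283 -6275/8981; 4407/1283 34196/3849 145/3849; -6275/8981 145/3849 230912/26943]
step 1: y = z − H·x̄ = [49818/8981, 19618/8981]
step 1: S = H·P̄·Hᵀ + R = [4092793/53886 -2974537/53886; -2974537/53886 7792039/53886]
step 1: K = P̄·Hᵀ·S⁻¹ = [18194437/427631153 57548302/427631153; -91936985/427631153 53660327/427631153; -125833722/427631153 -100458142/427631153]
step 1: x' = x̄ + K·y = [-448691637/427631153, -472090182/427631153, -265594222/427631153]
step 1: P' = (I − K·H)·P̄ = [1404713049/427631153 164824531/427631153 892045019/427631153; 164824531/427631153 50668795/427631153 104755131/427631153; 892045019/427631153 104755131/427631153 703613348/427631153]

step 0: x' = [493/8981, 6505/8981, 119/1283], P' = [193021/53886 22087/53886 17215/7698; 22087/53886 6481/53886 1969/7698; 17215/7698 1969/7698 13249/7698]
step 1: x' = [-448691637/427631153, -472090182/427631153, -265594222/427631153], P' = [1404713049/427631153 164824531/427631153 892045019/427631153; 164824531/427631153 50668795/427631153 104755131/427631153; 892045019/427631153 104755131/427631153 703613348/427631153]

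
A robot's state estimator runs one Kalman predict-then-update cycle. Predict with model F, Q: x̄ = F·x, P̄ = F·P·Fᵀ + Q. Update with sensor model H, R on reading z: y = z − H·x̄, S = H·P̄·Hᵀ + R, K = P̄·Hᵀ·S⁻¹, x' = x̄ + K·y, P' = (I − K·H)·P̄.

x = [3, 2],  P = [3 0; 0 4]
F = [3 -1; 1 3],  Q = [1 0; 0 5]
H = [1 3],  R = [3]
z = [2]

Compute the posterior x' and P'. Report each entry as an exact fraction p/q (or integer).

x̄ = F·x = [7, 9]
P̄ = F·P·Fᵀ + Q = [32 -3; -3 44]
y = z − H·x̄ = [-32]
S = H·P̄·Hᵀ + R = [413]
K = P̄·Hᵀ·S⁻¹ = [23/413; 129/413]
x' = x̄ + K·y = [2155/413, -411/413]
P' = (I − K·H)·P̄ = [12687/413 -4206/413; -4206/413 1531/413]

x' = [2155/413, -411/413]
P' = [12687/413 -4206/413; -4206/413 1531/413]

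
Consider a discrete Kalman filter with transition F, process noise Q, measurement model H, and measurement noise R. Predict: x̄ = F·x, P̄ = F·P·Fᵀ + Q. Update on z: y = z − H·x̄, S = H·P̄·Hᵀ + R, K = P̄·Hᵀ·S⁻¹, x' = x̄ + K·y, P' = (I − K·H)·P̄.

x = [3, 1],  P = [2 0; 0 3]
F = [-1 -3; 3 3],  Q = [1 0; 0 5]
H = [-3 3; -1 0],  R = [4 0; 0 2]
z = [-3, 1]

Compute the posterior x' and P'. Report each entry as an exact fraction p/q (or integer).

x̄ = F·x = [-6, 12]
P̄ = F·P·Fᵀ + Q = [30 -33; -33 50]
y = z − H·x̄ = [-57, -5]
S = H·P̄·Hᵀ + R = [1318 189; 189 32]
K = P̄·Hᵀ·S⁻¹ = [-378/6455 -3819/6455; 1731/6455 -3567/6455]
x' = x̄ + K·y = [1911/6455, -3372/6455]
P' = (I − K·H)·P̄ = [7638/6455 7134/6455; 7134/6455 9442/6455]

x' = [1911/6455, -3372/6455]
P' = [7638/6455 7134/6455; 7134/6455 9442/6455]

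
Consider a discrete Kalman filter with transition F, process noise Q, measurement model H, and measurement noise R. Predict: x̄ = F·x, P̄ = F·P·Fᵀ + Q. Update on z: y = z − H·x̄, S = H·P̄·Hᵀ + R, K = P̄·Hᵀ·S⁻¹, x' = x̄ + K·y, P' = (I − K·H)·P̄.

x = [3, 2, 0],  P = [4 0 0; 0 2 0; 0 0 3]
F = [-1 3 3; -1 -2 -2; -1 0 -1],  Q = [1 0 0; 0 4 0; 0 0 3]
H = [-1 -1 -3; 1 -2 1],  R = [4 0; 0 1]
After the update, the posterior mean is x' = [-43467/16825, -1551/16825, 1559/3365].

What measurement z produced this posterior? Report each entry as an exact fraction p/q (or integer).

x̄ = F·x = [3, -7, -3]
P̄ = F·P·Fᵀ + Q = [50 -26 -5; -26 28 10; -5 10 10]
S = H·P̄·Hᵀ + R = [150 20; 20 227]
K = P̄·Hᵀ·S⁻¹ = [-3983/33650 1473/3365; -2912/16825 -1016/3365; -1529/6730 -31/673]
x' − x̄ = [-93942/16825, 116224/16825, 11654/3365] = K·y
y = (KᵀK)⁻¹·Kᵀ·(x' − x̄) = [-12, -16]
z = y + H·x̄ = [-12, -16] + [13, 14] = [1, -2]

z = [1, -2]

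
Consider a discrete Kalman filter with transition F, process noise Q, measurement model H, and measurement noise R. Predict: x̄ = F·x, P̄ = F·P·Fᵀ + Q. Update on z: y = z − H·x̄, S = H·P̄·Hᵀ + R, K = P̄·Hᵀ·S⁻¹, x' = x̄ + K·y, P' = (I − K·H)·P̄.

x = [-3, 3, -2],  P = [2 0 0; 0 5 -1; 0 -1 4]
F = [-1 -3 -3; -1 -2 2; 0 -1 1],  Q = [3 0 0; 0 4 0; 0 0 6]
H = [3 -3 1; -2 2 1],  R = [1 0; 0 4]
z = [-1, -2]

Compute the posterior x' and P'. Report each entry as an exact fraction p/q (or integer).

x̄ = F·x = [0, -7, -5]
P̄ = F·P·Fᵀ + Q = [68 8 3; 8 50 22; 3 22 17]
y = z − H·x̄ = [-17, 17]
S = H·P̄·Hᵀ + R = [822 -614; -614 505]
K = P̄·Hᵀ·S⁻¹ = [1083/2006 426/1003; 6282/19057 11638/19057; 115/323 175/323]
x' = x̄ + K·y = [-231/118, -2491/1121, -35/19]
P' = (I − K·H)·P̄ = [37903/2006 19184/1003 21/17; 19184/1003 372550/19057 516/323; 21/17 516/323 466/323]

x' = [-231/118, -2491/1121, -35/19]
P' = [37903/2006 19184/1003 21/17; 19184/1003 372550/19057 516/323; 21/17 516/323 466/323]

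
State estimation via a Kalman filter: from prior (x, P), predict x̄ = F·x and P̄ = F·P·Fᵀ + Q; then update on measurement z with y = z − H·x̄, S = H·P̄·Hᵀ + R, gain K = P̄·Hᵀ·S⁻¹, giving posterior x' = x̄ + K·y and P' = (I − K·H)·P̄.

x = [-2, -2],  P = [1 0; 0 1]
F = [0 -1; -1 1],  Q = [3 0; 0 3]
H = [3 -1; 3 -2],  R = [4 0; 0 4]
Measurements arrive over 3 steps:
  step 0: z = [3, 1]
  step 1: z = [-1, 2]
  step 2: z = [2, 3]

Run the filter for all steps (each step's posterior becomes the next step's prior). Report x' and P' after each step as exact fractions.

step 0: x' = [801/647, 698/647], P' = [444/647 668/647; 668/647 1448/647]
step 1: x' = [-212884/469711, -569605/469711], P' = [297004/469711 424524/469711; 424524/469711 913960/469711]
step 2: x' = [6285593/11023507, -6425795/11023507], P' = [202154508/319681703 289142060/319681703; 289142060/319681703 622282856/319681703]

step 0: x̄ = F·x = [2, 0]
step 0: P̄ = F·P·Fᵀ + Q = [4 -1; -1 5]
step 0: y = z − H·x̄ = [-3, -5]
step 0: S = H·P̄·Hᵀ + R = [51 55; 55 72]
step 0: K = P̄·Hᵀ·S⁻¹ = [166/647 -1/647; 139/647 -223/647]
step 0: x' = x̄ + K·y = [801/647, 698/647]
step 0: P' = (I − K·H)·P̄ = [444/647 668/647; 668/647 1448/647]
step 1: x̄ = F·x = [-698/647, -103/647]
step 1: P̄ = F·P·Fᵀ + Q = [3389/647 -780/647; -780/647 2497/647]
step 1: y = z − H·x̄ = [1344/647, 3182/647]
step 1: S = H·P̄·Hᵀ + R = [40266/647 42515/647; 42515/647 52437/647]
step 1: K = P̄·Hᵀ·S⁻¹ = [10602/42701 10491/469711; 8173/42701 -138587/469711]
step 1: x' = x̄ + K·y = [-212884/469711, -569605/469711]
step 1: P' = (I − K·H)·P̄ = [297004/469711 424524/469711; 424524/469711 913960/469711]
step 2: x̄ = F·x = [569605/469711, -356721/469711]
step 2: P̄ = F·P·Fᵀ + Q = [2323093/469711 -489436/469711; -489436/469711 1771049/469711]
step 2: y = z − H·x̄ = [-102374/42701, -1013124/469711]
step 2: S = H·P̄·Hᵀ + R = [2499486/42701 2623169/42701; 2623169/42701 35744109/469711]
step 2: K = P̄·Hᵀ·S⁻¹ = [79330366/319681703 640441/29061973; 61285831/319681703 -8571353/29061973]
step 2: x' = x̄ + K·y = [6285593/11023507, -6425795/11023507]
step 2: P' = (I − K·H)·P̄ = [202154508/319681703 289142060/319681703; 289142060/319681703 622282856/319681703]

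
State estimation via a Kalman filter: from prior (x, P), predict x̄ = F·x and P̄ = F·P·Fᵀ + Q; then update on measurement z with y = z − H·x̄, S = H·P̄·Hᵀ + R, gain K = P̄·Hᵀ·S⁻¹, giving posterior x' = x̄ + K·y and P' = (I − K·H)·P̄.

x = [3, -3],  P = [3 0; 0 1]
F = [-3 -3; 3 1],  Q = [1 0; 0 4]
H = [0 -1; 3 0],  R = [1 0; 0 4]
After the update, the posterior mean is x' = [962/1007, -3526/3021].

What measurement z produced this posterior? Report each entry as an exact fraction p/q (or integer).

z = [2, 2]

x̄ = F·x = [0, 6]
P̄ = F·P·Fᵀ + Q = [37 -30; -30 32]
S = H·P̄·Hᵀ + R = [33 90; 90 337]
K = P̄·Hᵀ·S⁻¹ = [40/1007 321/1007; -2684/3021 -30/1007]
x' − x̄ = [962/1007, -21652/3021] = K·y
y = (KᵀK)⁻¹·Kᵀ·(x' − x̄) = [8, 2]
z = y + H·x̄ = [8, 2] + [-6, 0] = [2, 2]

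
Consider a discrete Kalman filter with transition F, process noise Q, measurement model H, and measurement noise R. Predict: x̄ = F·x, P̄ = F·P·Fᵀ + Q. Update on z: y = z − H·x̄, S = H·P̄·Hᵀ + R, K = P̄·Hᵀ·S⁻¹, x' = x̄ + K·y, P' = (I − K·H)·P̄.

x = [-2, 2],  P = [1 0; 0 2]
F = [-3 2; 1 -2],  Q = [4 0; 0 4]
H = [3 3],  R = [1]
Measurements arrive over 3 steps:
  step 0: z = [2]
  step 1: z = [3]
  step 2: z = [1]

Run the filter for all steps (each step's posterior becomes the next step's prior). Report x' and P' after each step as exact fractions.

step 0: x' = [790/109, -714/109], P' = [1389/109 -1379/109; -1379/109 1381/109]
step 1: x' = [-27288/57961, 83560/57961], P' = [1764665/57961 -1750379/57961; -1750379/57961 1742521/57961]
step 2: x' = [193512842/67759093, -170891222/67759093], P' = [2225453093/67759093 -2207631743/67759093; -2207631743/67759093 2197332741/67759093]

step 0: x̄ = F·x = [10, -6]
step 0: P̄ = F·P·Fᵀ + Q = [21 -11; -11 13]
step 0: y = z − H·x̄ = [-10]
step 0: S = H·P̄·Hᵀ + R = [109]
step 0: K = P̄·Hᵀ·S⁻¹ = [30/109; 6/109]
step 0: x' = x̄ + K·y = [790/109, -714/109]
step 0: P' = (I − K·H)·P̄ = [1389/109 -1379/109; -1379/109 1381/109]
step 1: x̄ = F·x = [-3798/109, 2218/109]
step 1: P̄ = F·P·Fᵀ + Q = [35009/109 -20723/109; -20723/109 12865/109]
step 1: y = z − H·x̄ = [5067/109]
step 1: S = H·P̄·Hᵀ + R = [57961/109]
step 1: K = P̄·Hᵀ·S⁻¹ = [42858/57961; -23574/57961]
step 1: x' = x̄ + K·y = [-27288/57961, 83560/57961]
step 1: P' = (I − K·H)·P̄ = [1764665/57961 -1750379/57961; -1750379/57961 1742521/57961]
step 2: x̄ = F·x = [248984/57961, -194408/57961]
step 2: P̄ = F·P·Fᵀ + Q = [44088461/57961 -26267111/57961; -26267111/57961 15968109/57961]
step 2: y = z − H·x̄ = [-105767/57961]
step 2: S = H·P̄·Hᵀ + R = [67759093/57961]
step 2: K = P̄·Hᵀ·S⁻¹ = [53464050/67759093; -30897006/67759093]
step 2: x' = x̄ + K·y = [193512842/67759093, -170891222/67759093]
step 2: P' = (I − K·H)·P̄ = [2225453093/67759093 -2207631743/67759093; -2207631743/67759093 2197332741/67759093]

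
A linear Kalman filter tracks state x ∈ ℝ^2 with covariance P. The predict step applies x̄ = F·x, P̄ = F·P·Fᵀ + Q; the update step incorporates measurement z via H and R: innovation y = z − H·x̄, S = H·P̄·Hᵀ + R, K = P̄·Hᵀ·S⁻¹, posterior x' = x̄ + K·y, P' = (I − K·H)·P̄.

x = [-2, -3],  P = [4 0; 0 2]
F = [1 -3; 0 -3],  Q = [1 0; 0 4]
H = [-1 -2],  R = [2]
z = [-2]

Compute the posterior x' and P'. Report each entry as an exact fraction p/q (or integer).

x' = [-62/185, 239/185]
P' = [774/185 -328/185; -328/185 226/185]

x̄ = F·x = [7, 9]
P̄ = F·P·Fᵀ + Q = [23 18; 18 22]
y = z − H·x̄ = [23]
S = H·P̄·Hᵀ + R = [185]
K = P̄·Hᵀ·S⁻¹ = [-59/185; -62/185]
x' = x̄ + K·y = [-62/185, 239/185]
P' = (I − K·H)·P̄ = [774/185 -328/185; -328/185 226/185]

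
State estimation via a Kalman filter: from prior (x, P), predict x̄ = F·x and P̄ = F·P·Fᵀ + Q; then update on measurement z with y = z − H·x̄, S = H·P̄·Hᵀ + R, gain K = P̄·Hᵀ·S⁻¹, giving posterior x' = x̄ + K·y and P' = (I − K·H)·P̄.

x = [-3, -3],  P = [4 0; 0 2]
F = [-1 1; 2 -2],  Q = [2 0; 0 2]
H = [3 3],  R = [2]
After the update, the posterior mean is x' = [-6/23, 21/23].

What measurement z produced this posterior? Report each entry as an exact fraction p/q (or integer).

z = [2]

x̄ = F·x = [0, 0]
P̄ = F·P·Fᵀ + Q = [8 -12; -12 26]
S = H·P̄·Hᵀ + R = [92]
K = P̄·Hᵀ·S⁻¹ = [-3/23; 21/46]
x' − x̄ = [-6/23, 21/23] = K·y
y = (KᵀK)⁻¹·Kᵀ·(x' − x̄) = [2]
z = y + H·x̄ = [2] + [0] = [2]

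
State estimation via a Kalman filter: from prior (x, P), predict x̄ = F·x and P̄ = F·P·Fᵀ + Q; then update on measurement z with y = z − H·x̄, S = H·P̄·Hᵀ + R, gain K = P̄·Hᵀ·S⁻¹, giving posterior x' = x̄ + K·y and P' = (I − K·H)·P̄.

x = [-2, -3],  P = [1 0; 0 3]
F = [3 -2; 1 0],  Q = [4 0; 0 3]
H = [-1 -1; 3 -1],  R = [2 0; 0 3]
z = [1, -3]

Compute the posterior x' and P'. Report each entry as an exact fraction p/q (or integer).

x̄ = F·x = [0, -2]
P̄ = F·P·Fᵀ + Q = [25 3; 3 4]
y = z − H·x̄ = [-1, -5]
S = H·P̄·Hᵀ + R = [37 -77; -77 214]
K = P̄·Hᵀ·S⁻¹ = [-448/1989 508/1989; -371/663 -118/663]
x' = x̄ + K·y = [-2092/1989, -365/663]
P' = (I − K·H)·P̄ = [605/1989 97/663; 97/663 215/221]

x' = [-2092/1989, -365/663]
P' = [605/1989 97/663; 97/663 215/221]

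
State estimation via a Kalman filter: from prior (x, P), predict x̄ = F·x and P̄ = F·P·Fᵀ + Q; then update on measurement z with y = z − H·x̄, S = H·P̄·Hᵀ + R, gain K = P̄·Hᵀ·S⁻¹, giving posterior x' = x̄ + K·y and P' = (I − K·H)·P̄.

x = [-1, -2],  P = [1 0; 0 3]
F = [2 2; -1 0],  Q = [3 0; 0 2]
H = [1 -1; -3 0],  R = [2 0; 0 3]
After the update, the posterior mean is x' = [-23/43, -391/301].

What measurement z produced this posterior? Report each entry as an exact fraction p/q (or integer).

z = [2, 2]

x̄ = F·x = [-6, 1]
P̄ = F·P·Fᵀ + Q = [19 -2; -2 3]
S = H·P̄·Hᵀ + R = [28 -63; -63 174]
K = P̄·Hᵀ·S⁻¹ = [3/43 -13/43; -164/301 -7/43]
x' − x̄ = [235/43, -692/301] = K·y
y = (KᵀK)⁻¹·Kᵀ·(x' − x̄) = [9, -16]
z = y + H·x̄ = [9, -16] + [-7, 18] = [2, 2]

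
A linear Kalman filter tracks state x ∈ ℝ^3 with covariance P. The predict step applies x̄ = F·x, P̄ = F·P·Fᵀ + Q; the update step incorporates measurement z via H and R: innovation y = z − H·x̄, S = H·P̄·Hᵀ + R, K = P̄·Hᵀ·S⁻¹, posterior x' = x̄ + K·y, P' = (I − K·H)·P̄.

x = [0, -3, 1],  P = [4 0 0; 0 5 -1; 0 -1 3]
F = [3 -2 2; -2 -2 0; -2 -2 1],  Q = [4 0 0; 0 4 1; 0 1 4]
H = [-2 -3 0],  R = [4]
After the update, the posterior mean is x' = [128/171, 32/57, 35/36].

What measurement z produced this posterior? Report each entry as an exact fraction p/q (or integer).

z = [-3]

x̄ = F·x = [8, 6, 7]
P̄ = F·P·Fᵀ + Q = [80 0 8; 0 40 39; 8 39 47]
S = H·P̄·Hᵀ + R = [684]
K = P̄·Hᵀ·S⁻¹ = [-40/171; -10/57; -7/36]
x' − x̄ = [-1240/171, -310/57, -217/36] = K·y
y = (KᵀK)⁻¹·Kᵀ·(x' − x̄) = [31]
z = y + H·x̄ = [31] + [-34] = [-3]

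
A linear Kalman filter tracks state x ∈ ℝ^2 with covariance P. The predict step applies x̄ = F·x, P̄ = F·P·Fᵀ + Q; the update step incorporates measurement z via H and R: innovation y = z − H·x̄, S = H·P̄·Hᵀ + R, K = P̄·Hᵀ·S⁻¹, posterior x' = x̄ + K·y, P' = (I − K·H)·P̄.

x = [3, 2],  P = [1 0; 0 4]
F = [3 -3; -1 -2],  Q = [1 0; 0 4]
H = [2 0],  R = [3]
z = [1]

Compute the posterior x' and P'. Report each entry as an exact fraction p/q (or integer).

x' = [101/187, -1519/187]
P' = [138/187 63/187; 63/187 2163/187]

x̄ = F·x = [3, -7]
P̄ = F·P·Fᵀ + Q = [46 21; 21 21]
y = z − H·x̄ = [-5]
S = H·P̄·Hᵀ + R = [187]
K = P̄·Hᵀ·S⁻¹ = [92/187; 42/187]
x' = x̄ + K·y = [101/187, -1519/187]
P' = (I − K·H)·P̄ = [138/187 63/187; 63/187 2163/187]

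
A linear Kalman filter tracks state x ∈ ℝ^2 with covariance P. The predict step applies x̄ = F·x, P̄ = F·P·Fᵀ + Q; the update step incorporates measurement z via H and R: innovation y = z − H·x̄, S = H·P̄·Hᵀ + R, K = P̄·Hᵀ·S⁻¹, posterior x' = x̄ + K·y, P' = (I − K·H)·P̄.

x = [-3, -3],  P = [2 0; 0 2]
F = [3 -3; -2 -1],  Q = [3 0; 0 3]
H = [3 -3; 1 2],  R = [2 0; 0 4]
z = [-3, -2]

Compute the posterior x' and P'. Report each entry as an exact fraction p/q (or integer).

x̄ = F·x = [0, 9]
P̄ = F·P·Fᵀ + Q = [39 -6; -6 13]
y = z − H·x̄ = [24, -20]
S = H·P̄·Hᵀ + R = [578 21; 21 71]
K = P̄·Hᵀ·S⁻¹ = [9018/40597 12771/40597; -4467/40597 12757/40597]
x' = x̄ + K·y = [-38988/40597, 3025/40597]
P' = (I − K·H)·P̄ = [21036/40597 15024/40597; 15024/40597 18002/40597]

x' = [-38988/40597, 3025/40597]
P' = [21036/40597 15024/40597; 15024/40597 18002/40597]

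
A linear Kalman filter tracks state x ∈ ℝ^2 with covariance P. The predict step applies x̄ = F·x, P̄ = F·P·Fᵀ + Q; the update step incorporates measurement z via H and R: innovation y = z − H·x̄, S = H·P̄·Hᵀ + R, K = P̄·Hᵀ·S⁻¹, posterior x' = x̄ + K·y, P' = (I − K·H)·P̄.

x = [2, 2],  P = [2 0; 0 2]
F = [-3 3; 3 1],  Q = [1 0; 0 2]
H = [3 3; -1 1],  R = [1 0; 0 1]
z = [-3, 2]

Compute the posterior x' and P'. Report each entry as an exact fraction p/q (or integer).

x' = [-12637/8173, 4746/8173]
P' = [6737/24519 -5372/24519; -5372/24519 6722/24519]

x̄ = F·x = [0, 8]
P̄ = F·P·Fᵀ + Q = [37 -12; -12 22]
y = z − H·x̄ = [-27, -6]
S = H·P̄·Hᵀ + R = [316 -45; -45 84]
K = P̄·Hᵀ·S⁻¹ = [1365/8173 -12109/24519; 1350/8173 12094/24519]
x' = x̄ + K·y = [-12637/8173, 4746/8173]
P' = (I − K·H)·P̄ = [6737/24519 -5372/24519; -5372/24519 6722/24519]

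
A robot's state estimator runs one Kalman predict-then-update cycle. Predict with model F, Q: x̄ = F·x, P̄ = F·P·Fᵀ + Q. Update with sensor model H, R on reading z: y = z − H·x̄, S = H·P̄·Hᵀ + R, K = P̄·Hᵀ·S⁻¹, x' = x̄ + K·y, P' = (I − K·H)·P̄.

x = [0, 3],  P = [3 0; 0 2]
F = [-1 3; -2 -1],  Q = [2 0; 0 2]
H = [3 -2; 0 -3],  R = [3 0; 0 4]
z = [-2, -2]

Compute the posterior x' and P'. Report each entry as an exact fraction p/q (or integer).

x' = [-633/7834, 2669/3917]
P' = [4025/7834 1104/3917; 1104/3917 1680/3917]

x̄ = F·x = [9, -3]
P̄ = F·P·Fᵀ + Q = [23 0; 0 16]
y = z − H·x̄ = [-35, -11]
S = H·P̄·Hᵀ + R = [274 96; 96 148]
K = P̄·Hᵀ·S⁻¹ = [2553/7834 -828/3917; -16/3917 -1260/3917]
x' = x̄ + K·y = [-633/7834, 2669/3917]
P' = (I − K·H)·P̄ = [4025/7834 1104/3917; 1104/3917 1680/3917]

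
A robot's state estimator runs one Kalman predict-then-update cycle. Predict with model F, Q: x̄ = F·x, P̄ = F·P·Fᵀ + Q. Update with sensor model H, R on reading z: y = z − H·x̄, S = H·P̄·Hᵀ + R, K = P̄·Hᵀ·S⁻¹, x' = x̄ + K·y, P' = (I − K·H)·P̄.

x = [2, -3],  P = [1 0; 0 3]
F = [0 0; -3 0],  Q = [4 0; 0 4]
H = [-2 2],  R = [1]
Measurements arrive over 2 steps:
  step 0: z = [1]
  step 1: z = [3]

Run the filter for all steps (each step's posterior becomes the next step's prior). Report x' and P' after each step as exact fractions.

step 0: x' = [-104/69, -76/69], P' = [212/69 208/69; 208/69 221/69]
step 1: x' = [1112/3303, 6136/3303], P' = [11740/3303 11648/3303; 11648/3303 12376/3303]

step 0: x̄ = F·x = [0, -6]
step 0: P̄ = F·P·Fᵀ + Q = [4 0; 0 13]
step 0: y = z − H·x̄ = [13]
step 0: S = H·P̄·Hᵀ + R = [69]
step 0: K = P̄·Hᵀ·S⁻¹ = [-8/69; 26/69]
step 0: x' = x̄ + K·y = [-104/69, -76/69]
step 0: P' = (I − K·H)·P̄ = [212/69 208/69; 208/69 221/69]
step 1: x̄ = F·x = [0, 104/23]
step 1: P̄ = F·P·Fᵀ + Q = [4 0; 0 728/23]
step 1: y = z − H·x̄ = [-139/23]
step 1: S = H·P̄·Hᵀ + R = [3303/23]
step 1: K = P̄·Hᵀ·S⁻¹ = [-184/3303; 1456/3303]
step 1: x' = x̄ + K·y = [1112/3303, 6136/3303]
step 1: P' = (I − K·H)·P̄ = [11740/3303 11648/3303; 11648/3303 12376/3303]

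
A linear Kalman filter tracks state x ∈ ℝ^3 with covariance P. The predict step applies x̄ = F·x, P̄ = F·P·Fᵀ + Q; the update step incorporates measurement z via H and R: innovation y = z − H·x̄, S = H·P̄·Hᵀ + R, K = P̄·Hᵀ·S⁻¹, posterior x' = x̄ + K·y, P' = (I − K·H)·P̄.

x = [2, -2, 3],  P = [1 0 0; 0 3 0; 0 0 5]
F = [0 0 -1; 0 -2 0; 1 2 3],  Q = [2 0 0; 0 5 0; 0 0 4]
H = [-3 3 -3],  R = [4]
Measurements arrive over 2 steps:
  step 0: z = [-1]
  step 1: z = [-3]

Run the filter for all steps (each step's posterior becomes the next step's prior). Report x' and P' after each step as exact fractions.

step 0: x' = [-549/181, 2809/724, 5245/724], P' = [1123/181 -522/181 -1653/181; -522/181 4739/724 6711/724; -1653/181 6711/724 13559/724]
step 1: x' = [-692422/465889, 273929/931778, 2628163/931778], P' = [6217847/931778 -1042491/931778 -3676071/465889; -1042491/931778 1718536/465889 4351163/931778; -3676071/465889 4351163/931778 12080189/931778]

step 0: x̄ = F·x = [-3, 4, 7]
step 0: P̄ = F·P·Fᵀ + Q = [7 0 -15; 0 17 -12; -15 -12 62]
step 0: y = z − H·x̄ = [-1]
step 0: S = H·P̄·Hᵀ + R = [724]
step 0: K = P̄·Hᵀ·S⁻¹ = [6/181; 87/724; -177/724]
step 0: x' = x̄ + K·y = [-549/181, 2809/724, 5245/724]
step 0: P' = (I − K·H)·P̄ = [1123/181 -522/181 -1653/181; -522/181 4739/724 6711/724; -1653/181 6711/724 13559/724]
step 1: x̄ = F·x = [-5245/724, -2809/362, 19157/724]
step 1: P̄ = F·P·Fᵀ + Q = [15007/724 6711/362 -47487/724; 6711/362 5644/181 -27523/362; -47487/724 -27523/362 180883/724]
step 1: y = z − H·x̄ = [28209/362]
step 1: S = H·P̄·Hᵀ + R = [465889/181]
step 1: K = P̄·Hᵀ·S⁻¹ = [68853/931778; 48150/465889; -282663/931778]
step 1: x' = x̄ + K·y = [-692422/465889, 273929/931778, 2628163/931778]
step 1: P' = (I − K·H)·P̄ = [6217847/931778 -1042491/931778 -3676071/465889; -1042491/931778 1718536/465889 4351163/931778; -3676071/465889 4351163/931778 12080189/931778]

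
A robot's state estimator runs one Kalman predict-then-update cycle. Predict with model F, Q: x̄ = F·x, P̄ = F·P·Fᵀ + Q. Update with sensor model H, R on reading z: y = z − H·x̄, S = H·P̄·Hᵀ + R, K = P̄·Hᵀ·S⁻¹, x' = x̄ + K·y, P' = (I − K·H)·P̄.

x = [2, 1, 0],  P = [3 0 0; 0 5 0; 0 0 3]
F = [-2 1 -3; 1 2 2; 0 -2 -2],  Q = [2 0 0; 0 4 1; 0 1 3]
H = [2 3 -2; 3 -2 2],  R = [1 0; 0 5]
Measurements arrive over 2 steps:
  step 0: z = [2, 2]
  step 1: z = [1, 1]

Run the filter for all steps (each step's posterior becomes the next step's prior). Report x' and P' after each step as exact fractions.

step 0: x̄ = F·x = [-3, 4, -2]
step 0: P̄ = F·P·Fᵀ + Q = [46 -14 8; -14 39 -31; 8 -31 35]
step 0: y = z − H·x̄ = [-8, 23]
step 0: S = H·P̄·Hᵀ + R = [816 -494; -494 1227]
step 0: K = P̄·Hᵀ·S⁻¹ = [5983/34418 3757/17209; 95369/757196 -36959/378598; -103305/757196 27339/378598]
step 0: x' = x̄ + K·y = [10852/17209, 282859/378598, 284821/378598]
step 0: P' = (I − K·H)·P̄ = [6129/17209 -17737/34418 -17339/34418; -17737/34418 1676849/757196 2077375/757196; -17339/34418 2077375/757196 2786257/757196]
step 1: x̄ = F·x = [-47686/17209, 687052/189299, -567680/189299]
step 1: P̄ = F·P·Fᵀ + Q = [315122/17209 -417542/17209 422424/17209; -417542/17209 8670799/189299 -8042721/189299; 422424/17209 -8042721/189299 9185753/189299]
step 1: y = z − H·x̄ = [-1958125/189299, 4272401/189299]
step 1: S = H·P̄·Hᵀ + R = [133058666/189299 -180655102/189299; -180655102/189299 278787061/189299]
step 1: K = P̄·Hᵀ·S⁻¹ = [1895192587/11777052589 2448023256/11777052589; 3420116737/23554105178 -886037907/11777052589; -2717098779/23554105178 1164130171/11777052589]
step 1: x' = x̄ + K·y = [3012732213/11777052589, 10115534183/23554105178, 10018470423/23554105178]
step 1: P' = (I − K·H)·P̄ = [3782975620/11777052589 -4779569233/11777052589 -4333974523/11777052589; -4779569233/11777052589 42355429997/23554105178 52263948161/23554105178; -4333974523/11777052589 52263948161/23554105178 71086522585/23554105178]

step 0: x' = [10852/17209, 282859/378598, 284821/378598], P' = [6129/17209 -17737/34418 -17339/34418; -17737/34418 1676849/757196 2077375/757196; -17339/34418 2077375/757196 2786257/757196]
step 1: x' = [3012732213/11777052589, 10115534183/23554105178, 10018470423/23554105178], P' = [3782975620/11777052589 -4779569233/11777052589 -4333974523/11777052589; -4779569233/11777052589 42355429997/23554105178 52263948161/23554105178; -4333974523/11777052589 52263948161/23554105178 71086522585/23554105178]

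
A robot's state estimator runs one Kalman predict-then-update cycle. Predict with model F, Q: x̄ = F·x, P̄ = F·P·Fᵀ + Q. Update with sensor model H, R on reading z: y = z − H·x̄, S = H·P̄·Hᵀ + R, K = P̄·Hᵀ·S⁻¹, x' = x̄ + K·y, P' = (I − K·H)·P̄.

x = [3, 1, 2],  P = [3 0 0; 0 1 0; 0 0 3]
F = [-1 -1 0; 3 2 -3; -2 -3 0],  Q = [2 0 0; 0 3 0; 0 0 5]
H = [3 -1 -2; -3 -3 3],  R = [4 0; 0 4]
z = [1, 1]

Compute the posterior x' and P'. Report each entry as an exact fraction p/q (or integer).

x̄ = F·x = [-4, 5, -9]
P̄ = F·P·Fᵀ + Q = [6 -11 9; -11 61 -24; 9 -24 26]
y = z − H·x̄ = [0, 31]
S = H·P̄·Hᵀ + R = [85 102; 102 913]
K = P̄·Hᵀ·S⁻¹ = [5759/67201 144/3953; -19354/67201 -834/3953; -13459/67201 621/3953]
x' = x̄ + K·y = [-11348/3953, -6089/3953, -16326/3953]
P' = (I − K·H)·P̄ = [237041/67201 69159/67201 309464/67201; 69159/67201 61461/67201 111716/67201; 309464/67201 111716/67201 435256/67201]

x' = [-11348/3953, -6089/3953, -16326/3953]
P' = [237041/67201 69159/67201 309464/67201; 69159/67201 61461/67201 111716/67201; 309464/67201 111716/67201 435256/67201]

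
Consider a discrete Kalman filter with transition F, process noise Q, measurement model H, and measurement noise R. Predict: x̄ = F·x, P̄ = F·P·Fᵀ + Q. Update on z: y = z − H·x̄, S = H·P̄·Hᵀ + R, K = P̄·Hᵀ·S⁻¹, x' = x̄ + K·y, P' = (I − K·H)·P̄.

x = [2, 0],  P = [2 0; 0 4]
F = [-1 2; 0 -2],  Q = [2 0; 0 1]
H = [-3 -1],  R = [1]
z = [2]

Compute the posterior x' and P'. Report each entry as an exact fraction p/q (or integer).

x' = [-14/51, -62/51]
P' = [52/51 -134/51; -134/51 773/102]

x̄ = F·x = [-2, 0]
P̄ = F·P·Fᵀ + Q = [20 -16; -16 17]
y = z − H·x̄ = [-4]
S = H·P̄·Hᵀ + R = [102]
K = P̄·Hᵀ·S⁻¹ = [-22/51; 31/102]
x' = x̄ + K·y = [-14/51, -62/51]
P' = (I − K·H)·P̄ = [52/51 -134/51; -134/51 773/102]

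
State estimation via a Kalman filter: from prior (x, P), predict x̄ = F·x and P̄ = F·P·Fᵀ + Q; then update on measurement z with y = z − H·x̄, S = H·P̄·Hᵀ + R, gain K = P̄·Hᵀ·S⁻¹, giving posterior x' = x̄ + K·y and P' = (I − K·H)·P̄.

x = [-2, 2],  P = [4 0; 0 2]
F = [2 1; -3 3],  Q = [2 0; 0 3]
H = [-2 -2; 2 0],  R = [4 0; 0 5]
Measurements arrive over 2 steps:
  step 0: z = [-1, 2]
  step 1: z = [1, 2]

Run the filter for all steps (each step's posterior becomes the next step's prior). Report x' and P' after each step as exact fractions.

step 0: x' = [2829/3554, -441/7108], P' = [2090/1777 -2085/1777; -2085/1777 7629/3554]
step 1: x' = [439335/391372, -3196101/1956860], P' = [376135/391372 -188049/195686; -188049/195686 1899363/978430]

step 0: x̄ = F·x = [-2, 12]
step 0: P̄ = F·P·Fᵀ + Q = [20 -18; -18 57]
step 0: y = z − H·x̄ = [19, 6]
step 0: S = H·P̄·Hᵀ + R = [168 -8; -8 85]
step 0: K = P̄·Hᵀ·S⁻¹ = [-5/3554 836/1777; -3459/7108 -834/1777]
step 0: x' = x̄ + K·y = [2829/3554, -441/7108]
step 0: P' = (I − K·H)·P̄ = [2090/1777 -2085/1777; -2085/1777 7629/3554]
step 1: x̄ = F·x = [10875/7108, -18297/7108]
step 1: P̄ = F·P·Fᵀ + Q = [14777/3554 -14703/3554; -14703/3554 192003/3554]
step 1: y = z − H·x̄ = [-1934/1777, -3767/3554]
step 1: S = H·P̄·Hᵀ + R = [361856/1777 -148/1777; -148/1777 38439/1777]
step 1: K = P̄·Hᵀ·S⁻¹ = [-37/782744 75227/195686; -479559/978430 -188049/489215]
step 1: x' = x̄ + K·y = [439335/391372, -3196101/1956860]
step 1: P' = (I − K·H)·P̄ = [376135/391372 -188049/195686; -188049/195686 1899363/978430]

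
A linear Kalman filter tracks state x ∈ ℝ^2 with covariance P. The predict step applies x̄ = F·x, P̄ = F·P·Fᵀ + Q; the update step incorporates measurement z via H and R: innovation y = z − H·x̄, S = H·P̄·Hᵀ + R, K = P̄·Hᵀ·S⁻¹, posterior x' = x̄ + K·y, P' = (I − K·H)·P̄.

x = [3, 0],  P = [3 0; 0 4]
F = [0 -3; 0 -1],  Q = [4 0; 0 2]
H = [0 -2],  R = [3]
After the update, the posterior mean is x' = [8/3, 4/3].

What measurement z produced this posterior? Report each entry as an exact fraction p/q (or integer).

z = [-3]

x̄ = F·x = [0, 0]
P̄ = F·P·Fᵀ + Q = [40 12; 12 6]
S = H·P̄·Hᵀ + R = [27]
K = P̄·Hᵀ·S⁻¹ = [-8/9; -4/9]
x' − x̄ = [8/3, 4/3] = K·y
y = (KᵀK)⁻¹·Kᵀ·(x' − x̄) = [-3]
z = y + H·x̄ = [-3] + [0] = [-3]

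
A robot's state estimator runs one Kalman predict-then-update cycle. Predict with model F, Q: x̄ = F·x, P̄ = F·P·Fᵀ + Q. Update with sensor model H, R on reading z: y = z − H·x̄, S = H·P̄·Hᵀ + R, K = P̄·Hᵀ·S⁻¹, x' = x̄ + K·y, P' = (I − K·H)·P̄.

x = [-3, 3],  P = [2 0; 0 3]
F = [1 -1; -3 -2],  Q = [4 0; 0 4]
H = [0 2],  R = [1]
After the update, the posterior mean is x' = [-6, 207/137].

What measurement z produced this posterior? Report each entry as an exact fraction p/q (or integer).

z = [3]

x̄ = F·x = [-6, 3]
P̄ = F·P·Fᵀ + Q = [9 0; 0 34]
S = H·P̄·Hᵀ + R = [137]
K = P̄·Hᵀ·S⁻¹ = [0; 68/137]
x' − x̄ = [0, -204/137] = K·y
y = (KᵀK)⁻¹·Kᵀ·(x' − x̄) = [-3]
z = y + H·x̄ = [-3] + [6] = [3]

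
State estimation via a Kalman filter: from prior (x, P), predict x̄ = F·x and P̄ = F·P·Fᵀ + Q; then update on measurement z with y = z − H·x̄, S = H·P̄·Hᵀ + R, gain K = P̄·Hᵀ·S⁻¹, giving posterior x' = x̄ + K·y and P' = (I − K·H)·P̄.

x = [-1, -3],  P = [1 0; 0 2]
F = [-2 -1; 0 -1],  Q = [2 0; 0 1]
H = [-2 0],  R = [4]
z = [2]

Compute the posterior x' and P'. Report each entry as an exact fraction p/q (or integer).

x' = [-1/3, 5/3]
P' = [8/9 2/9; 2/9 23/9]

x̄ = F·x = [5, 3]
P̄ = F·P·Fᵀ + Q = [8 2; 2 3]
y = z − H·x̄ = [12]
S = H·P̄·Hᵀ + R = [36]
K = P̄·Hᵀ·S⁻¹ = [-4/9; -1/9]
x' = x̄ + K·y = [-1/3, 5/3]
P' = (I − K·H)·P̄ = [8/9 2/9; 2/9 23/9]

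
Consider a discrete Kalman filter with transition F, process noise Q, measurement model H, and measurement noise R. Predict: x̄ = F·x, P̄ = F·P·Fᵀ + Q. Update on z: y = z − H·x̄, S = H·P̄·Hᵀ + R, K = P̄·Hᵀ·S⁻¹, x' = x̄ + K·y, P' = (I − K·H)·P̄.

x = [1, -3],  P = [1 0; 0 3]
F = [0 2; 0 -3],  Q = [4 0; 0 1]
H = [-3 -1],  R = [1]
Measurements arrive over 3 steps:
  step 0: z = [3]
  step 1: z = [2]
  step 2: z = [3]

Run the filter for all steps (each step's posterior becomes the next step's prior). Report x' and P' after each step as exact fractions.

step 0: x' = [-42/13, 33/5], P' = [28/13 -6; -6 88/5]
step 1: x' = [72/491, -2287/982], P' = [1956/491 -5574/491; -5574/491 32657/982]
step 2: x' = [-714658/331229, 1146372/331229], P' = [1444764/331229 -4126566/331229; -4126566/331229 12086767/331229]

step 0: x̄ = F·x = [-6, 9]
step 0: P̄ = F·P·Fᵀ + Q = [16 -18; -18 28]
step 0: y = z − H·x̄ = [-6]
step 0: S = H·P̄·Hᵀ + R = [65]
step 0: K = P̄·Hᵀ·S⁻¹ = [-6/13; 2/5]
step 0: x' = x̄ + K·y = [-42/13, 33/5]
step 0: P' = (I − K·H)·P̄ = [28/13 -6; -6 88/5]
step 1: x̄ = F·x = [66/5, -99/5]
step 1: P̄ = F·P·Fᵀ + Q = [372/5 -528/5; -528/5 797/5]
step 1: y = z − H·x̄ = [109/5]
step 1: S = H·P̄·Hᵀ + R = [982/5]
step 1: K = P̄·Hᵀ·S⁻¹ = [-294/491; 787/982]
step 1: x' = x̄ + K·y = [72/491, -2287/982]
step 1: P' = (I − K·H)·P̄ = [1956/491 -5574/491; -5574/491 32657/982]
step 2: x̄ = F·x = [-2287/491, 6861/982]
step 2: P̄ = F·P·Fᵀ + Q = [67278/491 -97971/491; -97971/491 294895/982]
step 2: y = z − H·x̄ = [-3915/982]
step 2: S = H·P̄·Hᵀ + R = [331229/982]
step 2: K = P̄·Hᵀ·S⁻¹ = [-207726/331229; 292931/331229]
step 2: x' = x̄ + K·y = [-714658/331229, 1146372/331229]
step 2: P' = (I − K·H)·P̄ = [1444764/331229 -4126566/331229; -4126566/331229 12086767/331229]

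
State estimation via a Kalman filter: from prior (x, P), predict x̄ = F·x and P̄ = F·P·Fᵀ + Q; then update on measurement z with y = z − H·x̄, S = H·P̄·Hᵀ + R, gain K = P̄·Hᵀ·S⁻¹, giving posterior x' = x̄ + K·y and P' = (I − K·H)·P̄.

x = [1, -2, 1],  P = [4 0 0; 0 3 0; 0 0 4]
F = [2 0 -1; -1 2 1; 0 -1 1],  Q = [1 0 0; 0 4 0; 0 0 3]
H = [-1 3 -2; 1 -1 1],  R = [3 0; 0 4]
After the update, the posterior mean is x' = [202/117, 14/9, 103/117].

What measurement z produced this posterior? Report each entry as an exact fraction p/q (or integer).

z = [2, 3]

x̄ = F·x = [1, -4, 3]
P̄ = F·P·Fᵀ + Q = [21 -12 -4; -12 24 -2; -4 -2 10]
S = H·P̄·Hᵀ + R = [360 -159; -159 79]
K = P̄·Hᵀ·S⁻¹ = [740/3159 883/1053; 70/243 8/81; -466/3159 -206/1053]
x' − x̄ = [85/117, 50/9, -248/117] = K·y
y = (KᵀK)⁻¹·Kᵀ·(x' − x̄) = [21, -5]
z = y + H·x̄ = [21, -5] + [-19, 8] = [2, 3]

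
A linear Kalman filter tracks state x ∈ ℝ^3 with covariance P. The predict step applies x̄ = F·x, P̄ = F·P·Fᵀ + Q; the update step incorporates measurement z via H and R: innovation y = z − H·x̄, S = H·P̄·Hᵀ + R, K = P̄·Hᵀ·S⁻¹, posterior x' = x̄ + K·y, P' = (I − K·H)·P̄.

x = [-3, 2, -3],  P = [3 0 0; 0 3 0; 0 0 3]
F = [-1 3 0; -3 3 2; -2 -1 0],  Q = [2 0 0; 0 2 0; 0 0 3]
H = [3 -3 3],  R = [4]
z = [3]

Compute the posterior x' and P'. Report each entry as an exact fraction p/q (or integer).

x̄ = F·x = [9, 9, 4]
P̄ = F·P·Fᵀ + Q = [32 36 -3; 36 68 9; -3 9 18]
y = z − H·x̄ = [-9]
S = H·P̄·Hᵀ + R = [202]
K = P̄·Hᵀ·S⁻¹ = [-21/202; -69/202; 9/101]
x' = x̄ + K·y = [2007/202, 2439/202, 323/101]
P' = (I − K·H)·P̄ = [6023/202 5823/202 -114/101; 5823/202 8975/202 1530/101; -114/101 1530/101 1656/101]

x' = [2007/202, 2439/202, 323/101]
P' = [6023/202 5823/202 -114/101; 5823/202 8975/202 1530/101; -114/101 1530/101 1656/101]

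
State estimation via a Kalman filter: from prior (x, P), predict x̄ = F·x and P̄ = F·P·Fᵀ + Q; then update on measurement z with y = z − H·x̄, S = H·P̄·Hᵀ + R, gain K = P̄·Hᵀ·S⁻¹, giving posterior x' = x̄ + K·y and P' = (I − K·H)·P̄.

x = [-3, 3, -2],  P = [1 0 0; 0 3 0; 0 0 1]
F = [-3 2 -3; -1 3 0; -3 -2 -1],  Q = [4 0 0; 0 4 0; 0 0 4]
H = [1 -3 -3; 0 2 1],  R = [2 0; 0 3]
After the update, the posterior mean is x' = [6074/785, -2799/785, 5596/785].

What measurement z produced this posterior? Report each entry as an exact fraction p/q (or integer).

x̄ = F·x = [21, 12, 5]
P̄ = F·P·Fᵀ + Q = [34 21 0; 21 32 -15; 0 -15 26]
S = H·P̄·Hᵀ + R = [162 -93; -93 97]
K = P̄·Hᵀ·S⁻¹ = [1093/7065 1369/2355; 183/785 572/785; -397/785 -413/785]
x' − x̄ = [-10411/785, -12219/785, 1671/785] = K·y
y = (KᵀK)⁻¹·Kᵀ·(x' − x̄) = [27, -30]
z = y + H·x̄ = [27, -30] + [-30, 29] = [-3, -1]

z = [-3, -1]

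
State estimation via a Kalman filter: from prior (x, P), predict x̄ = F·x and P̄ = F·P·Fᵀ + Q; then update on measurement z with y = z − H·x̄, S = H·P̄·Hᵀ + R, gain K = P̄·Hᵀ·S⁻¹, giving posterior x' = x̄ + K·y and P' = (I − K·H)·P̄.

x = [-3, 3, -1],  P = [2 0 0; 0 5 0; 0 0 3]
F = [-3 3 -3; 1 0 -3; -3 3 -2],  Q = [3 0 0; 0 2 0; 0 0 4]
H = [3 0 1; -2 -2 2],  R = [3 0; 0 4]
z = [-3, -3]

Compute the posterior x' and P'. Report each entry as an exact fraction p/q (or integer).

x̄ = F·x = [21, 0, 20]
P̄ = F·P·Fᵀ + Q = [93 21 81; 21 31 12; 81 12 79]
y = z − H·x̄ = [-86, -1]
S = H·P̄·Hᵀ + R = [1405 -226; -226 240]
K = P̄·Hᵀ·S⁻¹ = [17871/71531 -5685/143062; -20/71531 -47725/143062; 17738/71531 8358/71531]
x' = x̄ + K·y = [-63825/143062, 51165/143062, -103206/71531]
P' = (I − K·H)·P̄ = [31218/71531 -65574/71531 -40041/71531; -65574/71531 309961/71531 196662/71531; -40041/71531 196662/71531 173337/71531]

x' = [-63825/143062, 51165/143062, -103206/71531]
P' = [31218/71531 -65574/71531 -40041/71531; -65574/71531 309961/71531 196662/71531; -40041/71531 196662/71531 173337/71531]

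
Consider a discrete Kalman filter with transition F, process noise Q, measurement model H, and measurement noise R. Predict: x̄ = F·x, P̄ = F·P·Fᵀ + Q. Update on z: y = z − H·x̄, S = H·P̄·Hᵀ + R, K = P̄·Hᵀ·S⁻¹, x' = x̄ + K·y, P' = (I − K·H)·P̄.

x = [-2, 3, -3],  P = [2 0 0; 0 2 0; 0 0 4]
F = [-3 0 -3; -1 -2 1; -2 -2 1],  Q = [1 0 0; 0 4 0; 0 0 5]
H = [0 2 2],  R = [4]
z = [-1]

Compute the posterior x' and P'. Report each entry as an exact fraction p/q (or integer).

x̄ = F·x = [15, -7, -5]
P̄ = F·P·Fᵀ + Q = [55 -6 0; -6 18 16; 0 16 25]
y = z − H·x̄ = [23]
S = H·P̄·Hᵀ + R = [304]
K = P̄·Hᵀ·S⁻¹ = [-3/76; 17/76; 41/152]
x' = x̄ + K·y = [1071/76, -141/76, 183/152]
P' = (I − K·H)·P̄ = [1036/19 -63/19 123/38; -63/19 53/19 -89/38; 123/38 -89/38 219/76]

x' = [1071/76, -141/76, 183/152]
P' = [1036/19 -63/19 123/38; -63/19 53/19 -89/38; 123/38 -89/38 219/76]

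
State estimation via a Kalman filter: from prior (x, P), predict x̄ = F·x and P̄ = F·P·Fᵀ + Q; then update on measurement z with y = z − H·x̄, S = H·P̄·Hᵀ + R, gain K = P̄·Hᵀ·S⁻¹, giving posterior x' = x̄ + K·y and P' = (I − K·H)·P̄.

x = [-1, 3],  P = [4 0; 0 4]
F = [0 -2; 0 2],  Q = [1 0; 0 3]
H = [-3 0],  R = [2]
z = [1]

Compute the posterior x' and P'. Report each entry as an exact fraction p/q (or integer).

x̄ = F·x = [-6, 6]
P̄ = F·P·Fᵀ + Q = [17 -16; -16 19]
y = z − H·x̄ = [-17]
S = H·P̄·Hᵀ + R = [155]
K = P̄·Hᵀ·S⁻¹ = [-51/155; 48/155]
x' = x̄ + K·y = [-63/155, 114/155]
P' = (I − K·H)·P̄ = [34/155 -32/155; -32/155 641/155]

x' = [-63/155, 114/155]
P' = [34/155 -32/155; -32/155 641/155]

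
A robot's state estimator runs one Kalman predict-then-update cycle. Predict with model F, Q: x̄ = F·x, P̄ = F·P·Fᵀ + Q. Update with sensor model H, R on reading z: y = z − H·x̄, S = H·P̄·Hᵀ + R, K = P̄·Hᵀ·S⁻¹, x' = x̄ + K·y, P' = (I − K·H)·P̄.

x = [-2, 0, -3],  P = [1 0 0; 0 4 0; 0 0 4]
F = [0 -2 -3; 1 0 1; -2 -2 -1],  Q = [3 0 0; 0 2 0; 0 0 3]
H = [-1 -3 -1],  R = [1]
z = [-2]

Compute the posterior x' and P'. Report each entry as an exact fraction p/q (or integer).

x̄ = F·x = [9, -5, 7]
P̄ = F·P·Fᵀ + Q = [55 -12 28; -12 7 -6; 28 -6 27]
y = z − H·x̄ = [-1]
S = H·P̄·Hᵀ + R = [94]
K = P̄·Hᵀ·S⁻¹ = [-1/2; -3/94; -37/94]
x' = x̄ + K·y = [19/2, -467/94, 695/94]
P' = (I − K·H)·P̄ = [63/2 -27/2 19/2; -27/2 649/94 -675/94; 19/2 -675/94 1169/94]

x' = [19/2, -467/94, 695/94]
P' = [63/2 -27/2 19/2; -27/2 649/94 -675/94; 19/2 -675/94 1169/94]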